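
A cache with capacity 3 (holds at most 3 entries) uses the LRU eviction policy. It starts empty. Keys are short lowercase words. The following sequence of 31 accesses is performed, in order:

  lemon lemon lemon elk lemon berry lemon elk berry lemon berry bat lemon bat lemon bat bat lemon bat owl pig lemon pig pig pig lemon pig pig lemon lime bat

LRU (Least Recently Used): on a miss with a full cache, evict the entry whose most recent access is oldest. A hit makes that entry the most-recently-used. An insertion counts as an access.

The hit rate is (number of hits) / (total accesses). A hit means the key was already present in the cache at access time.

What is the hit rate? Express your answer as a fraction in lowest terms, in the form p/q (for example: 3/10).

LRU simulation (capacity=3):
  1. access lemon: MISS. Cache (LRU->MRU): [lemon]
  2. access lemon: HIT. Cache (LRU->MRU): [lemon]
  3. access lemon: HIT. Cache (LRU->MRU): [lemon]
  4. access elk: MISS. Cache (LRU->MRU): [lemon elk]
  5. access lemon: HIT. Cache (LRU->MRU): [elk lemon]
  6. access berry: MISS. Cache (LRU->MRU): [elk lemon berry]
  7. access lemon: HIT. Cache (LRU->MRU): [elk berry lemon]
  8. access elk: HIT. Cache (LRU->MRU): [berry lemon elk]
  9. access berry: HIT. Cache (LRU->MRU): [lemon elk berry]
  10. access lemon: HIT. Cache (LRU->MRU): [elk berry lemon]
  11. access berry: HIT. Cache (LRU->MRU): [elk lemon berry]
  12. access bat: MISS, evict elk. Cache (LRU->MRU): [lemon berry bat]
  13. access lemon: HIT. Cache (LRU->MRU): [berry bat lemon]
  14. access bat: HIT. Cache (LRU->MRU): [berry lemon bat]
  15. access lemon: HIT. Cache (LRU->MRU): [berry bat lemon]
  16. access bat: HIT. Cache (LRU->MRU): [berry lemon bat]
  17. access bat: HIT. Cache (LRU->MRU): [berry lemon bat]
  18. access lemon: HIT. Cache (LRU->MRU): [berry bat lemon]
  19. access bat: HIT. Cache (LRU->MRU): [berry lemon bat]
  20. access owl: MISS, evict berry. Cache (LRU->MRU): [lemon bat owl]
  21. access pig: MISS, evict lemon. Cache (LRU->MRU): [bat owl pig]
  22. access lemon: MISS, evict bat. Cache (LRU->MRU): [owl pig lemon]
  23. access pig: HIT. Cache (LRU->MRU): [owl lemon pig]
  24. access pig: HIT. Cache (LRU->MRU): [owl lemon pig]
  25. access pig: HIT. Cache (LRU->MRU): [owl lemon pig]
  26. access lemon: HIT. Cache (LRU->MRU): [owl pig lemon]
  27. access pig: HIT. Cache (LRU->MRU): [owl lemon pig]
  28. access pig: HIT. Cache (LRU->MRU): [owl lemon pig]
  29. access lemon: HIT. Cache (LRU->MRU): [owl pig lemon]
  30. access lime: MISS, evict owl. Cache (LRU->MRU): [pig lemon lime]
  31. access bat: MISS, evict pig. Cache (LRU->MRU): [lemon lime bat]
Total: 22 hits, 9 misses, 6 evictions

Hit rate = 22/31

Answer: 22/31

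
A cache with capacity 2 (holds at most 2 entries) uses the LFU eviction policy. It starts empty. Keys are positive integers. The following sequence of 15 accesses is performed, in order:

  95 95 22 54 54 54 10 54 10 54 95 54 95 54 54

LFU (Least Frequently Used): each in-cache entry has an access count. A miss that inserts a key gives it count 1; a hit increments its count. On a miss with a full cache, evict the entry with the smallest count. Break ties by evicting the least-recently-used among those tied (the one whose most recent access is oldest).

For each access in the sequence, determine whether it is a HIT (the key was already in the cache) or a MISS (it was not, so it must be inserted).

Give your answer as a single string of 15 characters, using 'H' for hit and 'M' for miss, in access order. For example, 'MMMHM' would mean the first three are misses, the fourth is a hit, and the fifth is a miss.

LFU simulation (capacity=2):
  1. access 95: MISS. Cache: [95(c=1)]
  2. access 95: HIT, count now 2. Cache: [95(c=2)]
  3. access 22: MISS. Cache: [22(c=1) 95(c=2)]
  4. access 54: MISS, evict 22(c=1). Cache: [54(c=1) 95(c=2)]
  5. access 54: HIT, count now 2. Cache: [95(c=2) 54(c=2)]
  6. access 54: HIT, count now 3. Cache: [95(c=2) 54(c=3)]
  7. access 10: MISS, evict 95(c=2). Cache: [10(c=1) 54(c=3)]
  8. access 54: HIT, count now 4. Cache: [10(c=1) 54(c=4)]
  9. access 10: HIT, count now 2. Cache: [10(c=2) 54(c=4)]
  10. access 54: HIT, count now 5. Cache: [10(c=2) 54(c=5)]
  11. access 95: MISS, evict 10(c=2). Cache: [95(c=1) 54(c=5)]
  12. access 54: HIT, count now 6. Cache: [95(c=1) 54(c=6)]
  13. access 95: HIT, count now 2. Cache: [95(c=2) 54(c=6)]
  14. access 54: HIT, count now 7. Cache: [95(c=2) 54(c=7)]
  15. access 54: HIT, count now 8. Cache: [95(c=2) 54(c=8)]
Total: 10 hits, 5 misses, 3 evictions

Answer: MHMMHHMHHHMHHHH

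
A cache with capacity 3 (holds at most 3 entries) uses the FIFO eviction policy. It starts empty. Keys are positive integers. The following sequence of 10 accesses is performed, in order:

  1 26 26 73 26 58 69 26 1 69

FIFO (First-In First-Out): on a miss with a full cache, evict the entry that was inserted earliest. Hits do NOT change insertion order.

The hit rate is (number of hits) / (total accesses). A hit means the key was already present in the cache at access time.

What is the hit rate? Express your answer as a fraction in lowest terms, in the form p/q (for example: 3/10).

Answer: 3/10

Derivation:
FIFO simulation (capacity=3):
  1. access 1: MISS. Cache (old->new): [1]
  2. access 26: MISS. Cache (old->new): [1 26]
  3. access 26: HIT. Cache (old->new): [1 26]
  4. access 73: MISS. Cache (old->new): [1 26 73]
  5. access 26: HIT. Cache (old->new): [1 26 73]
  6. access 58: MISS, evict 1. Cache (old->new): [26 73 58]
  7. access 69: MISS, evict 26. Cache (old->new): [73 58 69]
  8. access 26: MISS, evict 73. Cache (old->new): [58 69 26]
  9. access 1: MISS, evict 58. Cache (old->new): [69 26 1]
  10. access 69: HIT. Cache (old->new): [69 26 1]
Total: 3 hits, 7 misses, 4 evictions

Hit rate = 3/10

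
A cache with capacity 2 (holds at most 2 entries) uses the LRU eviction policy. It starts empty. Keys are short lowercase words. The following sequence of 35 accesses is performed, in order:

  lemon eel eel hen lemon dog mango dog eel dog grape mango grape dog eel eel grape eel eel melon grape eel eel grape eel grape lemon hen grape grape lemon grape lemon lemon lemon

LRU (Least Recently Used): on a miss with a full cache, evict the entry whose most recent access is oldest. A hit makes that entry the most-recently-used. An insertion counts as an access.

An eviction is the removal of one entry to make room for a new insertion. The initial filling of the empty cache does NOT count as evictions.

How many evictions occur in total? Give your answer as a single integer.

Answer: 17

Derivation:
LRU simulation (capacity=2):
  1. access lemon: MISS. Cache (LRU->MRU): [lemon]
  2. access eel: MISS. Cache (LRU->MRU): [lemon eel]
  3. access eel: HIT. Cache (LRU->MRU): [lemon eel]
  4. access hen: MISS, evict lemon. Cache (LRU->MRU): [eel hen]
  5. access lemon: MISS, evict eel. Cache (LRU->MRU): [hen lemon]
  6. access dog: MISS, evict hen. Cache (LRU->MRU): [lemon dog]
  7. access mango: MISS, evict lemon. Cache (LRU->MRU): [dog mango]
  8. access dog: HIT. Cache (LRU->MRU): [mango dog]
  9. access eel: MISS, evict mango. Cache (LRU->MRU): [dog eel]
  10. access dog: HIT. Cache (LRU->MRU): [eel dog]
  11. access grape: MISS, evict eel. Cache (LRU->MRU): [dog grape]
  12. access mango: MISS, evict dog. Cache (LRU->MRU): [grape mango]
  13. access grape: HIT. Cache (LRU->MRU): [mango grape]
  14. access dog: MISS, evict mango. Cache (LRU->MRU): [grape dog]
  15. access eel: MISS, evict grape. Cache (LRU->MRU): [dog eel]
  16. access eel: HIT. Cache (LRU->MRU): [dog eel]
  17. access grape: MISS, evict dog. Cache (LRU->MRU): [eel grape]
  18. access eel: HIT. Cache (LRU->MRU): [grape eel]
  19. access eel: HIT. Cache (LRU->MRU): [grape eel]
  20. access melon: MISS, evict grape. Cache (LRU->MRU): [eel melon]
  21. access grape: MISS, evict eel. Cache (LRU->MRU): [melon grape]
  22. access eel: MISS, evict melon. Cache (LRU->MRU): [grape eel]
  23. access eel: HIT. Cache (LRU->MRU): [grape eel]
  24. access grape: HIT. Cache (LRU->MRU): [eel grape]
  25. access eel: HIT. Cache (LRU->MRU): [grape eel]
  26. access grape: HIT. Cache (LRU->MRU): [eel grape]
  27. access lemon: MISS, evict eel. Cache (LRU->MRU): [grape lemon]
  28. access hen: MISS, evict grape. Cache (LRU->MRU): [lemon hen]
  29. access grape: MISS, evict lemon. Cache (LRU->MRU): [hen grape]
  30. access grape: HIT. Cache (LRU->MRU): [hen grape]
  31. access lemon: MISS, evict hen. Cache (LRU->MRU): [grape lemon]
  32. access grape: HIT. Cache (LRU->MRU): [lemon grape]
  33. access lemon: HIT. Cache (LRU->MRU): [grape lemon]
  34. access lemon: HIT. Cache (LRU->MRU): [grape lemon]
  35. access lemon: HIT. Cache (LRU->MRU): [grape lemon]
Total: 16 hits, 19 misses, 17 evictions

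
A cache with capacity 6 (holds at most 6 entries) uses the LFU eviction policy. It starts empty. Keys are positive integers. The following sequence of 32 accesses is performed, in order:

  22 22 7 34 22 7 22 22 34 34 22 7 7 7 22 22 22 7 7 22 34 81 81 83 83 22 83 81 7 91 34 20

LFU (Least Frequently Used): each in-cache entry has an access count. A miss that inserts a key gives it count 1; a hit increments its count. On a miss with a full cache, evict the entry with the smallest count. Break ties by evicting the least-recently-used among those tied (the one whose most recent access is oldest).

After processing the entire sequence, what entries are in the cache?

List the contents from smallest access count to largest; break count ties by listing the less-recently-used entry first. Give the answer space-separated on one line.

Answer: 20 83 81 34 7 22

Derivation:
LFU simulation (capacity=6):
  1. access 22: MISS. Cache: [22(c=1)]
  2. access 22: HIT, count now 2. Cache: [22(c=2)]
  3. access 7: MISS. Cache: [7(c=1) 22(c=2)]
  4. access 34: MISS. Cache: [7(c=1) 34(c=1) 22(c=2)]
  5. access 22: HIT, count now 3. Cache: [7(c=1) 34(c=1) 22(c=3)]
  6. access 7: HIT, count now 2. Cache: [34(c=1) 7(c=2) 22(c=3)]
  7. access 22: HIT, count now 4. Cache: [34(c=1) 7(c=2) 22(c=4)]
  8. access 22: HIT, count now 5. Cache: [34(c=1) 7(c=2) 22(c=5)]
  9. access 34: HIT, count now 2. Cache: [7(c=2) 34(c=2) 22(c=5)]
  10. access 34: HIT, count now 3. Cache: [7(c=2) 34(c=3) 22(c=5)]
  11. access 22: HIT, count now 6. Cache: [7(c=2) 34(c=3) 22(c=6)]
  12. access 7: HIT, count now 3. Cache: [34(c=3) 7(c=3) 22(c=6)]
  13. access 7: HIT, count now 4. Cache: [34(c=3) 7(c=4) 22(c=6)]
  14. access 7: HIT, count now 5. Cache: [34(c=3) 7(c=5) 22(c=6)]
  15. access 22: HIT, count now 7. Cache: [34(c=3) 7(c=5) 22(c=7)]
  16. access 22: HIT, count now 8. Cache: [34(c=3) 7(c=5) 22(c=8)]
  17. access 22: HIT, count now 9. Cache: [34(c=3) 7(c=5) 22(c=9)]
  18. access 7: HIT, count now 6. Cache: [34(c=3) 7(c=6) 22(c=9)]
  19. access 7: HIT, count now 7. Cache: [34(c=3) 7(c=7) 22(c=9)]
  20. access 22: HIT, count now 10. Cache: [34(c=3) 7(c=7) 22(c=10)]
  21. access 34: HIT, count now 4. Cache: [34(c=4) 7(c=7) 22(c=10)]
  22. access 81: MISS. Cache: [81(c=1) 34(c=4) 7(c=7) 22(c=10)]
  23. access 81: HIT, count now 2. Cache: [81(c=2) 34(c=4) 7(c=7) 22(c=10)]
  24. access 83: MISS. Cache: [83(c=1) 81(c=2) 34(c=4) 7(c=7) 22(c=10)]
  25. access 83: HIT, count now 2. Cache: [81(c=2) 83(c=2) 34(c=4) 7(c=7) 22(c=10)]
  26. access 22: HIT, count now 11. Cache: [81(c=2) 83(c=2) 34(c=4) 7(c=7) 22(c=11)]
  27. access 83: HIT, count now 3. Cache: [81(c=2) 83(c=3) 34(c=4) 7(c=7) 22(c=11)]
  28. access 81: HIT, count now 3. Cache: [83(c=3) 81(c=3) 34(c=4) 7(c=7) 22(c=11)]
  29. access 7: HIT, count now 8. Cache: [83(c=3) 81(c=3) 34(c=4) 7(c=8) 22(c=11)]
  30. access 91: MISS. Cache: [91(c=1) 83(c=3) 81(c=3) 34(c=4) 7(c=8) 22(c=11)]
  31. access 34: HIT, count now 5. Cache: [91(c=1) 83(c=3) 81(c=3) 34(c=5) 7(c=8) 22(c=11)]
  32. access 20: MISS, evict 91(c=1). Cache: [20(c=1) 83(c=3) 81(c=3) 34(c=5) 7(c=8) 22(c=11)]
Total: 25 hits, 7 misses, 1 evictions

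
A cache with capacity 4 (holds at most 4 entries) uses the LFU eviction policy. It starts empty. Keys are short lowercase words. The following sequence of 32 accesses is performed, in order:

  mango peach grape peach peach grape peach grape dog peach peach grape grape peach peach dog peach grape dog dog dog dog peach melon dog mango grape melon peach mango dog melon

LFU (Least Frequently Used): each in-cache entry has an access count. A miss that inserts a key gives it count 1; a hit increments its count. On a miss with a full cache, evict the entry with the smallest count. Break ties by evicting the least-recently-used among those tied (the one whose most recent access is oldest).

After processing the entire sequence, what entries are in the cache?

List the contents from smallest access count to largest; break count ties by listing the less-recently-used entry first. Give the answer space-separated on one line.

LFU simulation (capacity=4):
  1. access mango: MISS. Cache: [mango(c=1)]
  2. access peach: MISS. Cache: [mango(c=1) peach(c=1)]
  3. access grape: MISS. Cache: [mango(c=1) peach(c=1) grape(c=1)]
  4. access peach: HIT, count now 2. Cache: [mango(c=1) grape(c=1) peach(c=2)]
  5. access peach: HIT, count now 3. Cache: [mango(c=1) grape(c=1) peach(c=3)]
  6. access grape: HIT, count now 2. Cache: [mango(c=1) grape(c=2) peach(c=3)]
  7. access peach: HIT, count now 4. Cache: [mango(c=1) grape(c=2) peach(c=4)]
  8. access grape: HIT, count now 3. Cache: [mango(c=1) grape(c=3) peach(c=4)]
  9. access dog: MISS. Cache: [mango(c=1) dog(c=1) grape(c=3) peach(c=4)]
  10. access peach: HIT, count now 5. Cache: [mango(c=1) dog(c=1) grape(c=3) peach(c=5)]
  11. access peach: HIT, count now 6. Cache: [mango(c=1) dog(c=1) grape(c=3) peach(c=6)]
  12. access grape: HIT, count now 4. Cache: [mango(c=1) dog(c=1) grape(c=4) peach(c=6)]
  13. access grape: HIT, count now 5. Cache: [mango(c=1) dog(c=1) grape(c=5) peach(c=6)]
  14. access peach: HIT, count now 7. Cache: [mango(c=1) dog(c=1) grape(c=5) peach(c=7)]
  15. access peach: HIT, count now 8. Cache: [mango(c=1) dog(c=1) grape(c=5) peach(c=8)]
  16. access dog: HIT, count now 2. Cache: [mango(c=1) dog(c=2) grape(c=5) peach(c=8)]
  17. access peach: HIT, count now 9. Cache: [mango(c=1) dog(c=2) grape(c=5) peach(c=9)]
  18. access grape: HIT, count now 6. Cache: [mango(c=1) dog(c=2) grape(c=6) peach(c=9)]
  19. access dog: HIT, count now 3. Cache: [mango(c=1) dog(c=3) grape(c=6) peach(c=9)]
  20. access dog: HIT, count now 4. Cache: [mango(c=1) dog(c=4) grape(c=6) peach(c=9)]
  21. access dog: HIT, count now 5. Cache: [mango(c=1) dog(c=5) grape(c=6) peach(c=9)]
  22. access dog: HIT, count now 6. Cache: [mango(c=1) grape(c=6) dog(c=6) peach(c=9)]
  23. access peach: HIT, count now 10. Cache: [mango(c=1) grape(c=6) dog(c=6) peach(c=10)]
  24. access melon: MISS, evict mango(c=1). Cache: [melon(c=1) grape(c=6) dog(c=6) peach(c=10)]
  25. access dog: HIT, count now 7. Cache: [melon(c=1) grape(c=6) dog(c=7) peach(c=10)]
  26. access mango: MISS, evict melon(c=1). Cache: [mango(c=1) grape(c=6) dog(c=7) peach(c=10)]
  27. access grape: HIT, count now 7. Cache: [mango(c=1) dog(c=7) grape(c=7) peach(c=10)]
  28. access melon: MISS, evict mango(c=1). Cache: [melon(c=1) dog(c=7) grape(c=7) peach(c=10)]
  29. access peach: HIT, count now 11. Cache: [melon(c=1) dog(c=7) grape(c=7) peach(c=11)]
  30. access mango: MISS, evict melon(c=1). Cache: [mango(c=1) dog(c=7) grape(c=7) peach(c=11)]
  31. access dog: HIT, count now 8. Cache: [mango(c=1) grape(c=7) dog(c=8) peach(c=11)]
  32. access melon: MISS, evict mango(c=1). Cache: [melon(c=1) grape(c=7) dog(c=8) peach(c=11)]
Total: 23 hits, 9 misses, 5 evictions

Answer: melon grape dog peach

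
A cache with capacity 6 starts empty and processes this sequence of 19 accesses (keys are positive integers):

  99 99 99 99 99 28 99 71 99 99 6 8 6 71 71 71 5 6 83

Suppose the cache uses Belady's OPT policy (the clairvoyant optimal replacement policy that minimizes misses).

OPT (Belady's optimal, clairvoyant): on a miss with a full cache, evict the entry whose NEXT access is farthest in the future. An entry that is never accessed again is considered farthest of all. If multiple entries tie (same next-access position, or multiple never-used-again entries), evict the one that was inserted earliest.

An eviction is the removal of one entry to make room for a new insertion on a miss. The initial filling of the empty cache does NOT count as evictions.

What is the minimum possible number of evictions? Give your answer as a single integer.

Answer: 1

Derivation:
OPT (Belady) simulation (capacity=6):
  1. access 99: MISS. Cache: [99]
  2. access 99: HIT. Next use of 99: step 3. Cache: [99]
  3. access 99: HIT. Next use of 99: step 4. Cache: [99]
  4. access 99: HIT. Next use of 99: step 5. Cache: [99]
  5. access 99: HIT. Next use of 99: step 7. Cache: [99]
  6. access 28: MISS. Cache: [99 28]
  7. access 99: HIT. Next use of 99: step 9. Cache: [99 28]
  8. access 71: MISS. Cache: [99 28 71]
  9. access 99: HIT. Next use of 99: step 10. Cache: [99 28 71]
  10. access 99: HIT. Next use of 99: never. Cache: [99 28 71]
  11. access 6: MISS. Cache: [99 28 71 6]
  12. access 8: MISS. Cache: [99 28 71 6 8]
  13. access 6: HIT. Next use of 6: step 18. Cache: [99 28 71 6 8]
  14. access 71: HIT. Next use of 71: step 15. Cache: [99 28 71 6 8]
  15. access 71: HIT. Next use of 71: step 16. Cache: [99 28 71 6 8]
  16. access 71: HIT. Next use of 71: never. Cache: [99 28 71 6 8]
  17. access 5: MISS. Cache: [99 28 71 6 8 5]
  18. access 6: HIT. Next use of 6: never. Cache: [99 28 71 6 8 5]
  19. access 83: MISS, evict 99 (next use: never). Cache: [28 71 6 8 5 83]
Total: 12 hits, 7 misses, 1 evictions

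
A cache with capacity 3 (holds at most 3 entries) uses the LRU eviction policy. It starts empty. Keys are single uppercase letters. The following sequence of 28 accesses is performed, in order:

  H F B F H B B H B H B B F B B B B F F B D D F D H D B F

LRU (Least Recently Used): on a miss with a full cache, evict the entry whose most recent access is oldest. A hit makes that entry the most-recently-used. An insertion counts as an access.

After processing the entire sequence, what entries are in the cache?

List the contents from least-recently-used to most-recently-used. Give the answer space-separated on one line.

LRU simulation (capacity=3):
  1. access H: MISS. Cache (LRU->MRU): [H]
  2. access F: MISS. Cache (LRU->MRU): [H F]
  3. access B: MISS. Cache (LRU->MRU): [H F B]
  4. access F: HIT. Cache (LRU->MRU): [H B F]
  5. access H: HIT. Cache (LRU->MRU): [B F H]
  6. access B: HIT. Cache (LRU->MRU): [F H B]
  7. access B: HIT. Cache (LRU->MRU): [F H B]
  8. access H: HIT. Cache (LRU->MRU): [F B H]
  9. access B: HIT. Cache (LRU->MRU): [F H B]
  10. access H: HIT. Cache (LRU->MRU): [F B H]
  11. access B: HIT. Cache (LRU->MRU): [F H B]
  12. access B: HIT. Cache (LRU->MRU): [F H B]
  13. access F: HIT. Cache (LRU->MRU): [H B F]
  14. access B: HIT. Cache (LRU->MRU): [H F B]
  15. access B: HIT. Cache (LRU->MRU): [H F B]
  16. access B: HIT. Cache (LRU->MRU): [H F B]
  17. access B: HIT. Cache (LRU->MRU): [H F B]
  18. access F: HIT. Cache (LRU->MRU): [H B F]
  19. access F: HIT. Cache (LRU->MRU): [H B F]
  20. access B: HIT. Cache (LRU->MRU): [H F B]
  21. access D: MISS, evict H. Cache (LRU->MRU): [F B D]
  22. access D: HIT. Cache (LRU->MRU): [F B D]
  23. access F: HIT. Cache (LRU->MRU): [B D F]
  24. access D: HIT. Cache (LRU->MRU): [B F D]
  25. access H: MISS, evict B. Cache (LRU->MRU): [F D H]
  26. access D: HIT. Cache (LRU->MRU): [F H D]
  27. access B: MISS, evict F. Cache (LRU->MRU): [H D B]
  28. access F: MISS, evict H. Cache (LRU->MRU): [D B F]
Total: 21 hits, 7 misses, 4 evictions

Answer: D B F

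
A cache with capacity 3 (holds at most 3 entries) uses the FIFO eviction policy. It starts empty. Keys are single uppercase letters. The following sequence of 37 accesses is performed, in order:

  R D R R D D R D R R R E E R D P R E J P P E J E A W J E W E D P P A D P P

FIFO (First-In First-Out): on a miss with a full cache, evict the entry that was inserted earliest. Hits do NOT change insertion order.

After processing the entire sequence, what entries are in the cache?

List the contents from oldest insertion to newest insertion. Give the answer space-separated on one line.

Answer: D P A

Derivation:
FIFO simulation (capacity=3):
  1. access R: MISS. Cache (old->new): [R]
  2. access D: MISS. Cache (old->new): [R D]
  3. access R: HIT. Cache (old->new): [R D]
  4. access R: HIT. Cache (old->new): [R D]
  5. access D: HIT. Cache (old->new): [R D]
  6. access D: HIT. Cache (old->new): [R D]
  7. access R: HIT. Cache (old->new): [R D]
  8. access D: HIT. Cache (old->new): [R D]
  9. access R: HIT. Cache (old->new): [R D]
  10. access R: HIT. Cache (old->new): [R D]
  11. access R: HIT. Cache (old->new): [R D]
  12. access E: MISS. Cache (old->new): [R D E]
  13. access E: HIT. Cache (old->new): [R D E]
  14. access R: HIT. Cache (old->new): [R D E]
  15. access D: HIT. Cache (old->new): [R D E]
  16. access P: MISS, evict R. Cache (old->new): [D E P]
  17. access R: MISS, evict D. Cache (old->new): [E P R]
  18. access E: HIT. Cache (old->new): [E P R]
  19. access J: MISS, evict E. Cache (old->new): [P R J]
  20. access P: HIT. Cache (old->new): [P R J]
  21. access P: HIT. Cache (old->new): [P R J]
  22. access E: MISS, evict P. Cache (old->new): [R J E]
  23. access J: HIT. Cache (old->new): [R J E]
  24. access E: HIT. Cache (old->new): [R J E]
  25. access A: MISS, evict R. Cache (old->new): [J E A]
  26. access W: MISS, evict J. Cache (old->new): [E A W]
  27. access J: MISS, evict E. Cache (old->new): [A W J]
  28. access E: MISS, evict A. Cache (old->new): [W J E]
  29. access W: HIT. Cache (old->new): [W J E]
  30. access E: HIT. Cache (old->new): [W J E]
  31. access D: MISS, evict W. Cache (old->new): [J E D]
  32. access P: MISS, evict J. Cache (old->new): [E D P]
  33. access P: HIT. Cache (old->new): [E D P]
  34. access A: MISS, evict E. Cache (old->new): [D P A]
  35. access D: HIT. Cache (old->new): [D P A]
  36. access P: HIT. Cache (old->new): [D P A]
  37. access P: HIT. Cache (old->new): [D P A]
Total: 23 hits, 14 misses, 11 evictions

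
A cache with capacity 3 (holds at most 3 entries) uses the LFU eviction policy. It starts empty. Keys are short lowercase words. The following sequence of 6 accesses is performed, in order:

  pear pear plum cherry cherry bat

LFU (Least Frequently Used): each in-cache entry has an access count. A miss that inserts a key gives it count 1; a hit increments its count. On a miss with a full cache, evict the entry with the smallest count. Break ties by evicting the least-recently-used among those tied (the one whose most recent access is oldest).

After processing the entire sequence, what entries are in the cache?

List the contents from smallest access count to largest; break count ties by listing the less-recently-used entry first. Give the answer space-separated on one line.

Answer: bat pear cherry

Derivation:
LFU simulation (capacity=3):
  1. access pear: MISS. Cache: [pear(c=1)]
  2. access pear: HIT, count now 2. Cache: [pear(c=2)]
  3. access plum: MISS. Cache: [plum(c=1) pear(c=2)]
  4. access cherry: MISS. Cache: [plum(c=1) cherry(c=1) pear(c=2)]
  5. access cherry: HIT, count now 2. Cache: [plum(c=1) pear(c=2) cherry(c=2)]
  6. access bat: MISS, evict plum(c=1). Cache: [bat(c=1) pear(c=2) cherry(c=2)]
Total: 2 hits, 4 misses, 1 evictions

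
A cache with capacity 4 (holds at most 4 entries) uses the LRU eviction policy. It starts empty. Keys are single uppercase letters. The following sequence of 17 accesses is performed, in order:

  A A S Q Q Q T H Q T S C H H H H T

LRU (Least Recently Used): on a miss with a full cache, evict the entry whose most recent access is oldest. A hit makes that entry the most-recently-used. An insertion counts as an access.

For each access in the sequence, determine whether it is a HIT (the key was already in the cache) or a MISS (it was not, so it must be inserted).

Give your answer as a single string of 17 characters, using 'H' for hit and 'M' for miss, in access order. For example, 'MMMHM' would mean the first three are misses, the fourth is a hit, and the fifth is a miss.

Answer: MHMMHHMMHHHMMHHHH

Derivation:
LRU simulation (capacity=4):
  1. access A: MISS. Cache (LRU->MRU): [A]
  2. access A: HIT. Cache (LRU->MRU): [A]
  3. access S: MISS. Cache (LRU->MRU): [A S]
  4. access Q: MISS. Cache (LRU->MRU): [A S Q]
  5. access Q: HIT. Cache (LRU->MRU): [A S Q]
  6. access Q: HIT. Cache (LRU->MRU): [A S Q]
  7. access T: MISS. Cache (LRU->MRU): [A S Q T]
  8. access H: MISS, evict A. Cache (LRU->MRU): [S Q T H]
  9. access Q: HIT. Cache (LRU->MRU): [S T H Q]
  10. access T: HIT. Cache (LRU->MRU): [S H Q T]
  11. access S: HIT. Cache (LRU->MRU): [H Q T S]
  12. access C: MISS, evict H. Cache (LRU->MRU): [Q T S C]
  13. access H: MISS, evict Q. Cache (LRU->MRU): [T S C H]
  14. access H: HIT. Cache (LRU->MRU): [T S C H]
  15. access H: HIT. Cache (LRU->MRU): [T S C H]
  16. access H: HIT. Cache (LRU->MRU): [T S C H]
  17. access T: HIT. Cache (LRU->MRU): [S C H T]
Total: 10 hits, 7 misses, 3 evictions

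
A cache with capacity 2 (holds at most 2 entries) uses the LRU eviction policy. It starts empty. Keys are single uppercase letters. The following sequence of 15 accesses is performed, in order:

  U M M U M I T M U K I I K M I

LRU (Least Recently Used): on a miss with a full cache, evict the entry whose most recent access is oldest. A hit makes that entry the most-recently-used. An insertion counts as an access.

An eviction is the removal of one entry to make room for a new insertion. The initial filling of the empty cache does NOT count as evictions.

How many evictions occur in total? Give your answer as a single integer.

LRU simulation (capacity=2):
  1. access U: MISS. Cache (LRU->MRU): [U]
  2. access M: MISS. Cache (LRU->MRU): [U M]
  3. access M: HIT. Cache (LRU->MRU): [U M]
  4. access U: HIT. Cache (LRU->MRU): [M U]
  5. access M: HIT. Cache (LRU->MRU): [U M]
  6. access I: MISS, evict U. Cache (LRU->MRU): [M I]
  7. access T: MISS, evict M. Cache (LRU->MRU): [I T]
  8. access M: MISS, evict I. Cache (LRU->MRU): [T M]
  9. access U: MISS, evict T. Cache (LRU->MRU): [M U]
  10. access K: MISS, evict M. Cache (LRU->MRU): [U K]
  11. access I: MISS, evict U. Cache (LRU->MRU): [K I]
  12. access I: HIT. Cache (LRU->MRU): [K I]
  13. access K: HIT. Cache (LRU->MRU): [I K]
  14. access M: MISS, evict I. Cache (LRU->MRU): [K M]
  15. access I: MISS, evict K. Cache (LRU->MRU): [M I]
Total: 5 hits, 10 misses, 8 evictions

Answer: 8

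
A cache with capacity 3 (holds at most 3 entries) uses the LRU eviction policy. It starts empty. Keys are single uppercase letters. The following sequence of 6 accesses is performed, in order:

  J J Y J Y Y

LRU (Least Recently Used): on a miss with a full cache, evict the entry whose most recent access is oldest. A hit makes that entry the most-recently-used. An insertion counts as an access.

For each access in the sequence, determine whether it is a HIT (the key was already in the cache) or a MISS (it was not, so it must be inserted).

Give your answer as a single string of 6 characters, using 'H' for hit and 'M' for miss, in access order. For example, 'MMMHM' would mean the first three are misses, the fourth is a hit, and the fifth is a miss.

Answer: MHMHHH

Derivation:
LRU simulation (capacity=3):
  1. access J: MISS. Cache (LRU->MRU): [J]
  2. access J: HIT. Cache (LRU->MRU): [J]
  3. access Y: MISS. Cache (LRU->MRU): [J Y]
  4. access J: HIT. Cache (LRU->MRU): [Y J]
  5. access Y: HIT. Cache (LRU->MRU): [J Y]
  6. access Y: HIT. Cache (LRU->MRU): [J Y]
Total: 4 hits, 2 misses, 0 evictions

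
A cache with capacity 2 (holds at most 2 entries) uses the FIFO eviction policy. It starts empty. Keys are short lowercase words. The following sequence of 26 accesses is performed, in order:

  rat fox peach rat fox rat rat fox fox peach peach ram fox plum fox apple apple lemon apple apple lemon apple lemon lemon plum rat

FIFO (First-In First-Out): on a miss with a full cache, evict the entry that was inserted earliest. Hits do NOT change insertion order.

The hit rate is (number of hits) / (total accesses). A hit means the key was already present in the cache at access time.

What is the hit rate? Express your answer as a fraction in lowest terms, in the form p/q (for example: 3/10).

Answer: 1/2

Derivation:
FIFO simulation (capacity=2):
  1. access rat: MISS. Cache (old->new): [rat]
  2. access fox: MISS. Cache (old->new): [rat fox]
  3. access peach: MISS, evict rat. Cache (old->new): [fox peach]
  4. access rat: MISS, evict fox. Cache (old->new): [peach rat]
  5. access fox: MISS, evict peach. Cache (old->new): [rat fox]
  6. access rat: HIT. Cache (old->new): [rat fox]
  7. access rat: HIT. Cache (old->new): [rat fox]
  8. access fox: HIT. Cache (old->new): [rat fox]
  9. access fox: HIT. Cache (old->new): [rat fox]
  10. access peach: MISS, evict rat. Cache (old->new): [fox peach]
  11. access peach: HIT. Cache (old->new): [fox peach]
  12. access ram: MISS, evict fox. Cache (old->new): [peach ram]
  13. access fox: MISS, evict peach. Cache (old->new): [ram fox]
  14. access plum: MISS, evict ram. Cache (old->new): [fox plum]
  15. access fox: HIT. Cache (old->new): [fox plum]
  16. access apple: MISS, evict fox. Cache (old->new): [plum apple]
  17. access apple: HIT. Cache (old->new): [plum apple]
  18. access lemon: MISS, evict plum. Cache (old->new): [apple lemon]
  19. access apple: HIT. Cache (old->new): [apple lemon]
  20. access apple: HIT. Cache (old->new): [apple lemon]
  21. access lemon: HIT. Cache (old->new): [apple lemon]
  22. access apple: HIT. Cache (old->new): [apple lemon]
  23. access lemon: HIT. Cache (old->new): [apple lemon]
  24. access lemon: HIT. Cache (old->new): [apple lemon]
  25. access plum: MISS, evict apple. Cache (old->new): [lemon plum]
  26. access rat: MISS, evict lemon. Cache (old->new): [plum rat]
Total: 13 hits, 13 misses, 11 evictions

Hit rate = 13/26 = 1/2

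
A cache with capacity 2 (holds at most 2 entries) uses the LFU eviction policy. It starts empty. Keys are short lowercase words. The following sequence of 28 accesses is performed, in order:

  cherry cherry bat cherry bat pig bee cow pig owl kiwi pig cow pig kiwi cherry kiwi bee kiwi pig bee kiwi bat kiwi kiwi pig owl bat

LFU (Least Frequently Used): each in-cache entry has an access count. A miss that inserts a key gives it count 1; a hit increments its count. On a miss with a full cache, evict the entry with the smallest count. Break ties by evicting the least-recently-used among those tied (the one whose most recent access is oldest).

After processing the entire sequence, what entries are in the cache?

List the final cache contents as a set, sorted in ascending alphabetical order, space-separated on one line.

Answer: bat cherry

Derivation:
LFU simulation (capacity=2):
  1. access cherry: MISS. Cache: [cherry(c=1)]
  2. access cherry: HIT, count now 2. Cache: [cherry(c=2)]
  3. access bat: MISS. Cache: [bat(c=1) cherry(c=2)]
  4. access cherry: HIT, count now 3. Cache: [bat(c=1) cherry(c=3)]
  5. access bat: HIT, count now 2. Cache: [bat(c=2) cherry(c=3)]
  6. access pig: MISS, evict bat(c=2). Cache: [pig(c=1) cherry(c=3)]
  7. access bee: MISS, evict pig(c=1). Cache: [bee(c=1) cherry(c=3)]
  8. access cow: MISS, evict bee(c=1). Cache: [cow(c=1) cherry(c=3)]
  9. access pig: MISS, evict cow(c=1). Cache: [pig(c=1) cherry(c=3)]
  10. access owl: MISS, evict pig(c=1). Cache: [owl(c=1) cherry(c=3)]
  11. access kiwi: MISS, evict owl(c=1). Cache: [kiwi(c=1) cherry(c=3)]
  12. access pig: MISS, evict kiwi(c=1). Cache: [pig(c=1) cherry(c=3)]
  13. access cow: MISS, evict pig(c=1). Cache: [cow(c=1) cherry(c=3)]
  14. access pig: MISS, evict cow(c=1). Cache: [pig(c=1) cherry(c=3)]
  15. access kiwi: MISS, evict pig(c=1). Cache: [kiwi(c=1) cherry(c=3)]
  16. access cherry: HIT, count now 4. Cache: [kiwi(c=1) cherry(c=4)]
  17. access kiwi: HIT, count now 2. Cache: [kiwi(c=2) cherry(c=4)]
  18. access bee: MISS, evict kiwi(c=2). Cache: [bee(c=1) cherry(c=4)]
  19. access kiwi: MISS, evict bee(c=1). Cache: [kiwi(c=1) cherry(c=4)]
  20. access pig: MISS, evict kiwi(c=1). Cache: [pig(c=1) cherry(c=4)]
  21. access bee: MISS, evict pig(c=1). Cache: [bee(c=1) cherry(c=4)]
  22. access kiwi: MISS, evict bee(c=1). Cache: [kiwi(c=1) cherry(c=4)]
  23. access bat: MISS, evict kiwi(c=1). Cache: [bat(c=1) cherry(c=4)]
  24. access kiwi: MISS, evict bat(c=1). Cache: [kiwi(c=1) cherry(c=4)]
  25. access kiwi: HIT, count now 2. Cache: [kiwi(c=2) cherry(c=4)]
  26. access pig: MISS, evict kiwi(c=2). Cache: [pig(c=1) cherry(c=4)]
  27. access owl: MISS, evict pig(c=1). Cache: [owl(c=1) cherry(c=4)]
  28. access bat: MISS, evict owl(c=1). Cache: [bat(c=1) cherry(c=4)]
Total: 6 hits, 22 misses, 20 evictions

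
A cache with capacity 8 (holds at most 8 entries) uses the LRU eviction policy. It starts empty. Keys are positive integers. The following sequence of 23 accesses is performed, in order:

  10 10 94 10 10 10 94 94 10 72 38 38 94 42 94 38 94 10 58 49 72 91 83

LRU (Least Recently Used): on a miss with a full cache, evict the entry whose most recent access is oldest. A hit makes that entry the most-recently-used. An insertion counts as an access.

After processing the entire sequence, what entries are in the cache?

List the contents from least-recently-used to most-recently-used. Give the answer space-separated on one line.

Answer: 38 94 10 58 49 72 91 83

Derivation:
LRU simulation (capacity=8):
  1. access 10: MISS. Cache (LRU->MRU): [10]
  2. access 10: HIT. Cache (LRU->MRU): [10]
  3. access 94: MISS. Cache (LRU->MRU): [10 94]
  4. access 10: HIT. Cache (LRU->MRU): [94 10]
  5. access 10: HIT. Cache (LRU->MRU): [94 10]
  6. access 10: HIT. Cache (LRU->MRU): [94 10]
  7. access 94: HIT. Cache (LRU->MRU): [10 94]
  8. access 94: HIT. Cache (LRU->MRU): [10 94]
  9. access 10: HIT. Cache (LRU->MRU): [94 10]
  10. access 72: MISS. Cache (LRU->MRU): [94 10 72]
  11. access 38: MISS. Cache (LRU->MRU): [94 10 72 38]
  12. access 38: HIT. Cache (LRU->MRU): [94 10 72 38]
  13. access 94: HIT. Cache (LRU->MRU): [10 72 38 94]
  14. access 42: MISS. Cache (LRU->MRU): [10 72 38 94 42]
  15. access 94: HIT. Cache (LRU->MRU): [10 72 38 42 94]
  16. access 38: HIT. Cache (LRU->MRU): [10 72 42 94 38]
  17. access 94: HIT. Cache (LRU->MRU): [10 72 42 38 94]
  18. access 10: HIT. Cache (LRU->MRU): [72 42 38 94 10]
  19. access 58: MISS. Cache (LRU->MRU): [72 42 38 94 10 58]
  20. access 49: MISS. Cache (LRU->MRU): [72 42 38 94 10 58 49]
  21. access 72: HIT. Cache (LRU->MRU): [42 38 94 10 58 49 72]
  22. access 91: MISS. Cache (LRU->MRU): [42 38 94 10 58 49 72 91]
  23. access 83: MISS, evict 42. Cache (LRU->MRU): [38 94 10 58 49 72 91 83]
Total: 14 hits, 9 misses, 1 evictions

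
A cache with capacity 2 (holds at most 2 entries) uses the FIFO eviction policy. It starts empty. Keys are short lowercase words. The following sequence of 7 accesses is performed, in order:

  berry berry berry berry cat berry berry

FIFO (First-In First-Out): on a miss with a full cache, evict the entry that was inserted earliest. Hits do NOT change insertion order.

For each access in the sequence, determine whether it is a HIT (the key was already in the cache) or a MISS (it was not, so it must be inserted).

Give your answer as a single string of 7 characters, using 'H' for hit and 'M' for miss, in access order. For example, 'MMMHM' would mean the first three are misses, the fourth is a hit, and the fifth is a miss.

Answer: MHHHMHH

Derivation:
FIFO simulation (capacity=2):
  1. access berry: MISS. Cache (old->new): [berry]
  2. access berry: HIT. Cache (old->new): [berry]
  3. access berry: HIT. Cache (old->new): [berry]
  4. access berry: HIT. Cache (old->new): [berry]
  5. access cat: MISS. Cache (old->new): [berry cat]
  6. access berry: HIT. Cache (old->new): [berry cat]
  7. access berry: HIT. Cache (old->new): [berry cat]
Total: 5 hits, 2 misses, 0 evictions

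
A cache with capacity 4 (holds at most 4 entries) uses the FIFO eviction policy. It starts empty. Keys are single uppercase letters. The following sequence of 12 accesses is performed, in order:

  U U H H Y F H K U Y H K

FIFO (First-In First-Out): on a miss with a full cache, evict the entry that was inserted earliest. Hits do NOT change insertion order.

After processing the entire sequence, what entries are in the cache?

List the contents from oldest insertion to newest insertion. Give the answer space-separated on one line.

FIFO simulation (capacity=4):
  1. access U: MISS. Cache (old->new): [U]
  2. access U: HIT. Cache (old->new): [U]
  3. access H: MISS. Cache (old->new): [U H]
  4. access H: HIT. Cache (old->new): [U H]
  5. access Y: MISS. Cache (old->new): [U H Y]
  6. access F: MISS. Cache (old->new): [U H Y F]
  7. access H: HIT. Cache (old->new): [U H Y F]
  8. access K: MISS, evict U. Cache (old->new): [H Y F K]
  9. access U: MISS, evict H. Cache (old->new): [Y F K U]
  10. access Y: HIT. Cache (old->new): [Y F K U]
  11. access H: MISS, evict Y. Cache (old->new): [F K U H]
  12. access K: HIT. Cache (old->new): [F K U H]
Total: 5 hits, 7 misses, 3 evictions

Answer: F K U H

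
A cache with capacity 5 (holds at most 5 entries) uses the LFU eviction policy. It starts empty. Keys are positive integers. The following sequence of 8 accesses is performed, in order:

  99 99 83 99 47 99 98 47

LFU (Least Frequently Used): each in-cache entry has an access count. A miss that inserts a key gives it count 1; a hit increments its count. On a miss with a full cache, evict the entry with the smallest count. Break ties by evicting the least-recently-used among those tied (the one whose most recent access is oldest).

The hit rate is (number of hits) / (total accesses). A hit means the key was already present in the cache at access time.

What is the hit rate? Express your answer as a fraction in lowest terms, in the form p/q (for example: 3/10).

Answer: 1/2

Derivation:
LFU simulation (capacity=5):
  1. access 99: MISS. Cache: [99(c=1)]
  2. access 99: HIT, count now 2. Cache: [99(c=2)]
  3. access 83: MISS. Cache: [83(c=1) 99(c=2)]
  4. access 99: HIT, count now 3. Cache: [83(c=1) 99(c=3)]
  5. access 47: MISS. Cache: [83(c=1) 47(c=1) 99(c=3)]
  6. access 99: HIT, count now 4. Cache: [83(c=1) 47(c=1) 99(c=4)]
  7. access 98: MISS. Cache: [83(c=1) 47(c=1) 98(c=1) 99(c=4)]
  8. access 47: HIT, count now 2. Cache: [83(c=1) 98(c=1) 47(c=2) 99(c=4)]
Total: 4 hits, 4 misses, 0 evictions

Hit rate = 4/8 = 1/2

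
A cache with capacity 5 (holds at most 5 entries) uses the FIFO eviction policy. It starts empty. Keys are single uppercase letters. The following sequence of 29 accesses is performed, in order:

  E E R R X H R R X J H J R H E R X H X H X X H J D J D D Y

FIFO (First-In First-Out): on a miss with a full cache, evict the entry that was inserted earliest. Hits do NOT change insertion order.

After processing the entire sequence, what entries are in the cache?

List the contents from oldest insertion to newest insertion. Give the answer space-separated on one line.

Answer: X H J D Y

Derivation:
FIFO simulation (capacity=5):
  1. access E: MISS. Cache (old->new): [E]
  2. access E: HIT. Cache (old->new): [E]
  3. access R: MISS. Cache (old->new): [E R]
  4. access R: HIT. Cache (old->new): [E R]
  5. access X: MISS. Cache (old->new): [E R X]
  6. access H: MISS. Cache (old->new): [E R X H]
  7. access R: HIT. Cache (old->new): [E R X H]
  8. access R: HIT. Cache (old->new): [E R X H]
  9. access X: HIT. Cache (old->new): [E R X H]
  10. access J: MISS. Cache (old->new): [E R X H J]
  11. access H: HIT. Cache (old->new): [E R X H J]
  12. access J: HIT. Cache (old->new): [E R X H J]
  13. access R: HIT. Cache (old->new): [E R X H J]
  14. access H: HIT. Cache (old->new): [E R X H J]
  15. access E: HIT. Cache (old->new): [E R X H J]
  16. access R: HIT. Cache (old->new): [E R X H J]
  17. access X: HIT. Cache (old->new): [E R X H J]
  18. access H: HIT. Cache (old->new): [E R X H J]
  19. access X: HIT. Cache (old->new): [E R X H J]
  20. access H: HIT. Cache (old->new): [E R X H J]
  21. access X: HIT. Cache (old->new): [E R X H J]
  22. access X: HIT. Cache (old->new): [E R X H J]
  23. access H: HIT. Cache (old->new): [E R X H J]
  24. access J: HIT. Cache (old->new): [E R X H J]
  25. access D: MISS, evict E. Cache (old->new): [R X H J D]
  26. access J: HIT. Cache (old->new): [R X H J D]
  27. access D: HIT. Cache (old->new): [R X H J D]
  28. access D: HIT. Cache (old->new): [R X H J D]
  29. access Y: MISS, evict R. Cache (old->new): [X H J D Y]
Total: 22 hits, 7 misses, 2 evictions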